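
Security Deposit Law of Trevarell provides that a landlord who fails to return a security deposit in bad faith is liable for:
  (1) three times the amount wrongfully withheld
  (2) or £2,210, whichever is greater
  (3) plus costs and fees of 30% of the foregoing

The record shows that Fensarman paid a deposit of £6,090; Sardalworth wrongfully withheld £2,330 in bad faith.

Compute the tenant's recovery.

Recovery: £9,087

Trebled: 3 × £2,330 = £6,990
Minimum £2,210: £6,990 meets the minimum, no increase.
Costs and fees: 30% of £6,990 = £2,097
Total recovery: £6,990 + £2,097 = £9,087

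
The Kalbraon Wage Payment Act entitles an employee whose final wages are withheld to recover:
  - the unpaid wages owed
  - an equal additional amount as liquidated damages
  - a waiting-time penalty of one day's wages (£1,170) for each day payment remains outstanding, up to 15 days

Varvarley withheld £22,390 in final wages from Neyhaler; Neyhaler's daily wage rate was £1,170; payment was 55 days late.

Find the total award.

£62,330

Liquidated damages (equal amount): £22,390
Penalty days: min(55, 15) = 15
Waiting-time penalty: 15 × £1,170 = £17,550
Total award: £22,390 + £22,390 + £17,550 = £62,330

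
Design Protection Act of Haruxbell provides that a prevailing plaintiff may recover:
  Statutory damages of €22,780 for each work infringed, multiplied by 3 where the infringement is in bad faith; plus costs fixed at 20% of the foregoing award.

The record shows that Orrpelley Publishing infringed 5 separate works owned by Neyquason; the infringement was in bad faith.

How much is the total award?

Statutory damages: 5 × €22,780 = €113,900
Trebled: 3 × €113,900 = €341,700
Costs: 20% of €341,700 = €68,340
Award plus costs: €341,700 + €68,340 = €410,040

€410,040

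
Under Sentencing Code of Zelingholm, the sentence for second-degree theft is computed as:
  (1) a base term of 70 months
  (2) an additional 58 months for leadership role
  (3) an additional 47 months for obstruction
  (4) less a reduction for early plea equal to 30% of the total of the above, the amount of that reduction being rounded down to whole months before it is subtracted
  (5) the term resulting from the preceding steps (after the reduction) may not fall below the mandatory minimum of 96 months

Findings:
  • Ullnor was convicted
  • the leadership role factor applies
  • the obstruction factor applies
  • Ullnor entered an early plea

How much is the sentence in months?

Leadership role enhancement: +58 months
Obstruction enhancement: +47 months
Adjusted term: 70 months + 58 months + 47 months = 175 months
Early plea reduction: 30% of 175 months = 52 months (rounded down)
After reduction: 175 − 52 = 123 months
Minimum 96 months: 123 months meets the minimum, no increase.

123 months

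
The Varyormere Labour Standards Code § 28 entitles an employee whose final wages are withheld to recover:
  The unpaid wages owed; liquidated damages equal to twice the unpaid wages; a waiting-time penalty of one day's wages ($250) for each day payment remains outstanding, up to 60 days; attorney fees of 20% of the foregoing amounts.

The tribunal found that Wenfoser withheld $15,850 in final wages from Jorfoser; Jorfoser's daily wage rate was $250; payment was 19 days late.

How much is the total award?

$62,760

Doubled: 2 × $15,850 = $31,700
Penalty days: min(19, 60) = 19
Waiting-time penalty: 19 × $250 = $4,750
Subtotal: $15,850 + $31,700 + $4,750 = $52,300
Attorney fees: 20% of $52,300 = $10,460
Total award: $52,300 + $10,460 = $62,760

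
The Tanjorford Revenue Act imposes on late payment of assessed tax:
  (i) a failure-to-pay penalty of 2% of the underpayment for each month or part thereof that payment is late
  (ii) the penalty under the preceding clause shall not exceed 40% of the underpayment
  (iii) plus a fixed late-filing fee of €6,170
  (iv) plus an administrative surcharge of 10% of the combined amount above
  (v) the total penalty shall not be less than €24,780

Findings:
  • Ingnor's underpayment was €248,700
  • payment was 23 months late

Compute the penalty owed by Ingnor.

Accrued rate: 2% × 23 = 46%, capped at 40% → 40%
Failure-to-pay penalty: 40% of €248,700 = €99,480
Penalty before surcharge: €99,480 + €6,170 = €105,650
Administrative surcharge: 10% of €105,650 = €10,565
Total penalty: €105,650 + €10,565 = €116,215
Minimum €24,780: €116,215 meets the minimum, no increase.

€116,215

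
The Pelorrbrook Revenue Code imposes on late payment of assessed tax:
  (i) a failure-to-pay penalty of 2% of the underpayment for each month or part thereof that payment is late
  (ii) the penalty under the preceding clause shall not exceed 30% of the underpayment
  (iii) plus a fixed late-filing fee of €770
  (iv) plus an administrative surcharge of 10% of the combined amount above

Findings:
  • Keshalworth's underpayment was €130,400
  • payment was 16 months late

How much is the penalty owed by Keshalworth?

Accrued rate: 2% × 16 = 32%, capped at 30% → 30%
Failure-to-pay penalty: 30% of €130,400 = €39,120
Penalty before surcharge: €39,120 + €770 = €39,890
Administrative surcharge: 10% of €39,890 = €3,989
Total penalty: €39,890 + €3,989 = €43,879

€43,879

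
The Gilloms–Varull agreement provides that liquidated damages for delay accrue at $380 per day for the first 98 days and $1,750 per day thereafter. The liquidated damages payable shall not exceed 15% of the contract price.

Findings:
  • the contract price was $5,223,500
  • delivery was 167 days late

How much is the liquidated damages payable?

First 98 days: 98 × $380 = $37,240
Remaining days: (167 − 98) × $1,750 = $120,750
Accrued per-day damages: $37,240 + $120,750 = $157,990
Cap: 15% of $5,223,500 = $783,525
Cap at $783,525: $157,990 is within the cap, no reduction.

$157,990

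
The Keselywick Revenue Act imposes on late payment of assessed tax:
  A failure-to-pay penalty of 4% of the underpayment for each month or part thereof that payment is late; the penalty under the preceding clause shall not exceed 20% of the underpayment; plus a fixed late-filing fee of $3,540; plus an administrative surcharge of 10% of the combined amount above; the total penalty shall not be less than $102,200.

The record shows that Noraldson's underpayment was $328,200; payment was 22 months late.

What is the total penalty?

Accrued rate: 4% × 22 = 88%, capped at 20% → 20%
Failure-to-pay penalty: 20% of $328,200 = $65,640
Penalty before surcharge: $65,640 + $3,540 = $69,180
Administrative surcharge: 10% of $69,180 = $6,918
Total penalty: $69,180 + $6,918 = $76,098
Minimum $102,200: $76,098 is below the minimum → $102,200

Penalty: $102,200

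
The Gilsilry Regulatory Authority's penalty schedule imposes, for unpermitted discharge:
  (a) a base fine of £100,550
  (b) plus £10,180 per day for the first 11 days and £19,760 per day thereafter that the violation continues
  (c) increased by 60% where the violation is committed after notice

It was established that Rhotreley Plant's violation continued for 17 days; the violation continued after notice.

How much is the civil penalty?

First 11 days: 11 × £10,180 = £111,980
Remaining days: (17 − 11) × £19,760 = £118,560
Per-day component: £111,980 + £118,560 = £230,540
Base plus per-day: £100,550 + £230,540 = £331,090
Enhancement: 60% of £331,090 = £198,654
Enhanced fine: £331,090 + £198,654 = £529,744

£529,744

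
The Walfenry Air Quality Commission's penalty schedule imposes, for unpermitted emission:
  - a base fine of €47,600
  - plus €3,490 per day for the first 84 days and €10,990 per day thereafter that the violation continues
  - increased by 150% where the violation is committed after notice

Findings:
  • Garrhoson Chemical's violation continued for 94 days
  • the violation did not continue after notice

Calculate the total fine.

€450,660

First 84 days: 84 × €3,490 = €293,160
Remaining days: (94 − 84) × €10,990 = €109,900
Per-day component: €293,160 + €109,900 = €403,060
Base plus per-day: €47,600 + €403,060 = €450,660
The violation did not continue after notice: no 150% increase.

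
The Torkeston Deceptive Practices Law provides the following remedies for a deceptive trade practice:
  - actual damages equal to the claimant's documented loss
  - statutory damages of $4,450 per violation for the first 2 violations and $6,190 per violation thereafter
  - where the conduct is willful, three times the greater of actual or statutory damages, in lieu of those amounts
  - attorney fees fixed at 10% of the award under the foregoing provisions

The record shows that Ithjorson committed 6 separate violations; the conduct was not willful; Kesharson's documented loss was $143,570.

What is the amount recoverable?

$194,953

First 2 violations: 2 × $4,450 = $8,900
Remaining violations: (6 − 2) × $6,190 = $24,760
Statutory damages: $8,900 + $24,760 = $33,660
Conduct not willful: the in-lieu enhancement does not apply.
Actual plus statutory damages: $143,570 + $33,660 = $177,230
Attorney fees: 10% of $177,230 = $17,723
Total recovery: $177,230 + $17,723 = $194,953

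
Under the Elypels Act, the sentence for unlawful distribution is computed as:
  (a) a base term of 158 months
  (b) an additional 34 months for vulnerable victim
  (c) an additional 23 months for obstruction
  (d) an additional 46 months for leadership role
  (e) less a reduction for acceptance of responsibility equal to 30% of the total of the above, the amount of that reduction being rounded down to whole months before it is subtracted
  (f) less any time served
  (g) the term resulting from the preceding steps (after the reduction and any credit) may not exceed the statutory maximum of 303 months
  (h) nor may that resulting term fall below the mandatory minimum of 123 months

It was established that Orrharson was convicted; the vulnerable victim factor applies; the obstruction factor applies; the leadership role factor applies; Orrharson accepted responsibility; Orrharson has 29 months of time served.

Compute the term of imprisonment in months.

Vulnerable victim enhancement: +34 months
Obstruction enhancement: +23 months
Leadership role enhancement: +46 months
Adjusted term: 158 months + 34 months + 23 months + 46 months = 261 months
Acceptance of responsibility reduction: 30% of 261 months = 78 months (rounded down)
After reduction: 261 − 78 = 183 months
Less time served: 183 months − 29 months = 154 months
Cap at 303 months: 154 months is within the cap, no reduction.
Minimum 123 months: 154 months meets the minimum, no increase.

154 months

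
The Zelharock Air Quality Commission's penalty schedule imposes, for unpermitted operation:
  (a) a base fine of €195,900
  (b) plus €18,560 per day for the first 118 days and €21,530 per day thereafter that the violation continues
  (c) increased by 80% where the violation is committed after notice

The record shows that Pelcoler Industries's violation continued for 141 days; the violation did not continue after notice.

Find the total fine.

First 118 days: 118 × €18,560 = €2,190,080
Remaining days: (141 − 118) × €21,530 = €495,190
Per-day component: €2,190,080 + €495,190 = €2,685,270
Base plus per-day: €195,900 + €2,685,270 = €2,881,170
The violation did not continue after notice: no 80% increase.

Civil penalty: €2,881,170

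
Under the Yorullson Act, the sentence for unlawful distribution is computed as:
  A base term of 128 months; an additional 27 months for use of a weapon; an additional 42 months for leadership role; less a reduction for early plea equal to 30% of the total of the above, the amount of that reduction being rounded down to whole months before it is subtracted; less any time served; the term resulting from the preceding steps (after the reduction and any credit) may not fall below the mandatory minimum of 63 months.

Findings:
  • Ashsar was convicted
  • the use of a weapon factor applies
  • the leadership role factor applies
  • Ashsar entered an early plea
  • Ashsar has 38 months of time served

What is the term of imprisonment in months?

Use of a weapon enhancement: +27 months
Leadership role enhancement: +42 months
Adjusted term: 128 months + 27 months + 42 months = 197 months
Early plea reduction: 30% of 197 months = 59 months (rounded down)
After reduction: 197 − 59 = 138 months
Less time served: 138 months − 38 months = 100 months
Minimum 63 months: 100 months meets the minimum, no increase.

100 months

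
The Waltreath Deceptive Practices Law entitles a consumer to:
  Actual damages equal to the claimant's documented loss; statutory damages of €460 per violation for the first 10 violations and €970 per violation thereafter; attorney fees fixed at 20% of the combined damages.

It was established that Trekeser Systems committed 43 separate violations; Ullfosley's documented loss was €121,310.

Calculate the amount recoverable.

€189,504

First 10 violations: 10 × €460 = €4,600
Remaining violations: (43 − 10) × €970 = €32,010
Statutory damages: €4,600 + €32,010 = €36,610
Combined damages: €121,310 + €36,610 = €157,920
Attorney fees: 20% of €157,920 = €31,584
Total recovery: €157,920 + €31,584 = €189,504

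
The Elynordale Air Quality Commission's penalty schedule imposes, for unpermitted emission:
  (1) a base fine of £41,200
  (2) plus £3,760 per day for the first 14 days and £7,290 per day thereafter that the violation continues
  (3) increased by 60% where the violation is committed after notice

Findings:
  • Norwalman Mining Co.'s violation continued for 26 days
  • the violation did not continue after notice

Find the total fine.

£181,320

First 14 days: 14 × £3,760 = £52,640
Remaining days: (26 − 14) × £7,290 = £87,480
Per-day component: £52,640 + £87,480 = £140,120
Base plus per-day: £41,200 + £140,120 = £181,320
The violation did not continue after notice: no 60% increase.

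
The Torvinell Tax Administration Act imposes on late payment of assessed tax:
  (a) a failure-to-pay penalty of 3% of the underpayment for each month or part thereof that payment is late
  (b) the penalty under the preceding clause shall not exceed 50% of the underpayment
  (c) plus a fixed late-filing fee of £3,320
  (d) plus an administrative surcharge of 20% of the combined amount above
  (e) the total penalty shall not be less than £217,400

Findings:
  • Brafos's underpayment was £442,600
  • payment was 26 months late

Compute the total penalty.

Accrued rate: 3% × 26 = 78%, capped at 50% → 50%
Failure-to-pay penalty: 50% of £442,600 = £221,300
Penalty before surcharge: £221,300 + £3,320 = £224,620
Administrative surcharge: 20% of £224,620 = £44,924
Total penalty: £224,620 + £44,924 = £269,544
Minimum £217,400: £269,544 meets the minimum, no increase.

£269,544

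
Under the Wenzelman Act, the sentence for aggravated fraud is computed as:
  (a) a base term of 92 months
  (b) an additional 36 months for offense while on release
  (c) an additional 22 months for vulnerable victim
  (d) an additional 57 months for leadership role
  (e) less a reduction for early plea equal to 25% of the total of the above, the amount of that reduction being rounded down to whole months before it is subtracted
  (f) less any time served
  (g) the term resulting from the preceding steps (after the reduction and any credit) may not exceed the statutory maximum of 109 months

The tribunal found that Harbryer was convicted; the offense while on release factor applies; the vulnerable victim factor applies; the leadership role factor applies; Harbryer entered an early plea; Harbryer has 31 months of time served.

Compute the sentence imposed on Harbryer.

Offense while on release enhancement: +36 months
Vulnerable victim enhancement: +22 months
Leadership role enhancement: +57 months
Adjusted term: 92 months + 36 months + 22 months + 57 months = 207 months
Early plea reduction: 25% of 207 months = 51 months (rounded down)
After reduction: 207 − 51 = 156 months
Less time served: 156 months − 31 months = 125 months
Cap at 109 months: 125 months exceeds the cap → 109 months

109 months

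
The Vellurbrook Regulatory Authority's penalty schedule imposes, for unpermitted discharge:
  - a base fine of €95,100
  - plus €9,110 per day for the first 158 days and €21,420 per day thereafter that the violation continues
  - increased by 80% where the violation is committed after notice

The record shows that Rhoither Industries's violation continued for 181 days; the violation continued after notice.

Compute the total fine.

€3,648,852

First 158 days: 158 × €9,110 = €1,439,380
Remaining days: (181 − 158) × €21,420 = €492,660
Per-day component: €1,439,380 + €492,660 = €1,932,040
Base plus per-day: €95,100 + €1,932,040 = €2,027,140
Enhancement: 80% of €2,027,140 = €1,621,712
Enhanced fine: €2,027,140 + €1,621,712 = €3,648,852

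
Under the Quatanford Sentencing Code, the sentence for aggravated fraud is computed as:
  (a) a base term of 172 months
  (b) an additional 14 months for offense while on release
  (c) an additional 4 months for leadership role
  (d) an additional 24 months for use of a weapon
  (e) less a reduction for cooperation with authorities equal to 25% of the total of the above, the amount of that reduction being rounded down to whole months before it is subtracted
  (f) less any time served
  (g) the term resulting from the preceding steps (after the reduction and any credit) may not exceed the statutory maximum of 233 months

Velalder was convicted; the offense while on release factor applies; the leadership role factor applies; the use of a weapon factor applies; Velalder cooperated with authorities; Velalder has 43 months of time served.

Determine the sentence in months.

118 months

Offense while on release enhancement: +14 months
Leadership role enhancement: +4 months
Use of a weapon enhancement: +24 months
Adjusted term: 172 months + 14 months + 4 months + 24 months = 214 months
Cooperation with authorities reduction: 25% of 214 months = 53 months (rounded down)
After reduction: 214 − 53 = 161 months
Less time served: 161 months − 43 months = 118 months
Cap at 233 months: 118 months is within the cap, no reduction.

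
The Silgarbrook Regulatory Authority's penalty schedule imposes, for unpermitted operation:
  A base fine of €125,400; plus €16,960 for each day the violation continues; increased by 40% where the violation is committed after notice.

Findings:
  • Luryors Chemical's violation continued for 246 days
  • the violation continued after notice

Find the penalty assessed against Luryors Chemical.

Civil penalty: €6,016,584

Per-day component: 246 × €16,960 = €4,172,160
Base plus per-day: €125,400 + €4,172,160 = €4,297,560
Enhancement: 40% of €4,297,560 = €1,719,024
Enhanced fine: €4,297,560 + €1,719,024 = €6,016,584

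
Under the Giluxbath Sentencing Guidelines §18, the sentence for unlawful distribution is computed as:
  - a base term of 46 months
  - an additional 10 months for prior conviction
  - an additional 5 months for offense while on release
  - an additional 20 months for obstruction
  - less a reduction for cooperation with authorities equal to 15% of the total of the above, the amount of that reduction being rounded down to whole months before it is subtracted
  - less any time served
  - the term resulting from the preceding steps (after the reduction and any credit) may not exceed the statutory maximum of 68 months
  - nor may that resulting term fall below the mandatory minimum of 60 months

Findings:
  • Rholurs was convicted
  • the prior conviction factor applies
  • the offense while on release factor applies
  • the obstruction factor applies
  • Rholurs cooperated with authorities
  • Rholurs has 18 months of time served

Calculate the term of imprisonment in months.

Prior conviction enhancement: +10 months
Offense while on release enhancement: +5 months
Obstruction enhancement: +20 months
Adjusted term: 46 months + 10 months + 5 months + 20 months = 81 months
Cooperation with authorities reduction: 15% of 81 months = 12 months (rounded down)
After reduction: 81 − 12 = 69 months
Less time served: 69 months − 18 months = 51 months
Cap at 68 months: 51 months is within the cap, no reduction.
Minimum 60 months: 51 months is below the minimum → 60 months

60 months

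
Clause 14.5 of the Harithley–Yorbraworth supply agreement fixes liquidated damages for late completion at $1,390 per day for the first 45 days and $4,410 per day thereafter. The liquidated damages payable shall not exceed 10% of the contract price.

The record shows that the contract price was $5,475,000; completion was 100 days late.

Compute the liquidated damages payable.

First 45 days: 45 × $1,390 = $62,550
Remaining days: (100 − 45) × $4,410 = $242,550
Accrued per-day damages: $62,550 + $242,550 = $305,100
Cap: 10% of $5,475,000 = $547,500
Cap at $547,500: $305,100 is within the cap, no reduction.

Liquidated damages: $305,100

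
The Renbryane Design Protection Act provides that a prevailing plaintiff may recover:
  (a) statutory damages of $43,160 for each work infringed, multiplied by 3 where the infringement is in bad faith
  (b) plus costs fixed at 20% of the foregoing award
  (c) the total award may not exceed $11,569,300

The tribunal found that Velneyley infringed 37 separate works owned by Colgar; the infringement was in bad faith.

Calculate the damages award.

Statutory damages: 37 × $43,160 = $1,596,920
Trebled: 3 × $1,596,920 = $4,790,760
Costs: 20% of $4,790,760 = $958,152
Award plus costs: $4,790,760 + $958,152 = $5,748,912
Cap at $11,569,300: $5,748,912 is within the cap, no reduction.

Award: $5,748,912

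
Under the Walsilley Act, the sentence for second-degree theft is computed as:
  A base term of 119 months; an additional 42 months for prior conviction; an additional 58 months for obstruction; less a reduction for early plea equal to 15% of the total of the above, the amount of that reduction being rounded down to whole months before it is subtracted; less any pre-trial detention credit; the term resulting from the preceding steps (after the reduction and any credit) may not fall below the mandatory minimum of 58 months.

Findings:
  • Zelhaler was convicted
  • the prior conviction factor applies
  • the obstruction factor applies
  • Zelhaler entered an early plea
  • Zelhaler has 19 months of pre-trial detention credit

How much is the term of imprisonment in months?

168 months

Prior conviction enhancement: +42 months
Obstruction enhancement: +58 months
Adjusted term: 119 months + 42 months + 58 months = 219 months
Early plea reduction: 15% of 219 months = 32 months (rounded down)
After reduction: 219 − 32 = 187 months
Less pre-trial detention credit: 187 months − 19 months = 168 months
Minimum 58 months: 168 months meets the minimum, no increase.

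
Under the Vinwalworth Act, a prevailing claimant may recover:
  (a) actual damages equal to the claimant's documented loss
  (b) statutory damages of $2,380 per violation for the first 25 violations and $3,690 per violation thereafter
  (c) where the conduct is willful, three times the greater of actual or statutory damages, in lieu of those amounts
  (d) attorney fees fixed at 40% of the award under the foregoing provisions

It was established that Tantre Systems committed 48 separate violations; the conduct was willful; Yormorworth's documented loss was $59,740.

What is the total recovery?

$606,354

First 25 violations: 25 × $2,380 = $59,500
Remaining violations: (48 − 25) × $3,690 = $84,870
Statutory damages: $59,500 + $84,870 = $144,370
Greater of actual damages ($59,740) or statutory damages ($144,370): $144,370
Trebled: 3 × $144,370 = $433,110
Attorney fees: 40% of $433,110 = $173,244
Total recovery: $433,110 + $173,244 = $606,354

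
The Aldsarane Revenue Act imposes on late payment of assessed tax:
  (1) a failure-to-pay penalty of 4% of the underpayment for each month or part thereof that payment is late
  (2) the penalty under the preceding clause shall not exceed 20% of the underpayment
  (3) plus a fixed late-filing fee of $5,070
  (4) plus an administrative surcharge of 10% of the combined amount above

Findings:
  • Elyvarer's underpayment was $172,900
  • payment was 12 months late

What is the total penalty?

Accrued rate: 4% × 12 = 48%, capped at 20% → 20%
Failure-to-pay penalty: 20% of $172,900 = $34,580
Penalty before surcharge: $34,580 + $5,070 = $39,650
Administrative surcharge: 10% of $39,650 = $3,965
Total penalty: $39,650 + $3,965 = $43,615

$43,615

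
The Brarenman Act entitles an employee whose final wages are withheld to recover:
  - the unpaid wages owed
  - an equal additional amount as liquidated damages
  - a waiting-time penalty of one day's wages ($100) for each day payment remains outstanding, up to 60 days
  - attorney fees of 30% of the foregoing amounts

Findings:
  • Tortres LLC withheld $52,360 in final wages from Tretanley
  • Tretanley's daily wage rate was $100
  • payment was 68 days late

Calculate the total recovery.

Liquidated damages (equal amount): $52,360
Penalty days: min(68, 60) = 60
Waiting-time penalty: 60 × $100 = $6,000
Subtotal: $52,360 + $52,360 + $6,000 = $110,720
Attorney fees: 30% of $110,720 = $33,216
Total award: $110,720 + $33,216 = $143,936

$143,936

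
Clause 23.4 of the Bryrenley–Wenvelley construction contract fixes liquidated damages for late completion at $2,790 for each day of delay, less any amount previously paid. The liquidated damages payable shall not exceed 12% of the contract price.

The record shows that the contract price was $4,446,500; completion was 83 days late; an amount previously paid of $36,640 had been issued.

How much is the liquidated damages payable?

$194,930

Per-day damages: 83 × $2,790 = $231,570
Less amount previously paid: $231,570 − $36,640 = $194,930
Cap: 12% of $4,446,500 = $533,580
Cap at $533,580: $194,930 is within the cap, no reduction.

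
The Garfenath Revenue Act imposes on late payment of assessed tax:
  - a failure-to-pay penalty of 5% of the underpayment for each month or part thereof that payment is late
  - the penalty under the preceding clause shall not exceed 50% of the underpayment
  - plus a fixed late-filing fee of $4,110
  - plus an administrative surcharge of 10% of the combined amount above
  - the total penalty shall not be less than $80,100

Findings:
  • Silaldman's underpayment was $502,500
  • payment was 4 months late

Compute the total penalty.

$115,071

Accrued rate: 5% × 4 = 20%, capped at 50% → 20%
Failure-to-pay penalty: 20% of $502,500 = $100,500
Penalty before surcharge: $100,500 + $4,110 = $104,610
Administrative surcharge: 10% of $104,610 = $10,461
Total penalty: $104,610 + $10,461 = $115,071
Minimum $80,100: $115,071 meets the minimum, no increase.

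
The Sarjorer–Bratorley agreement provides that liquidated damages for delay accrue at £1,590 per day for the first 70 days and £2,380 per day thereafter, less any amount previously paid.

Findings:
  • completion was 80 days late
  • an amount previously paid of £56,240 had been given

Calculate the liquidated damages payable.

£78,860

First 70 days: 70 × £1,590 = £111,300
Remaining days: (80 − 70) × £2,380 = £23,800
Accrued per-day damages: £111,300 + £23,800 = £135,100
Less amount previously paid: £135,100 − £56,240 = £78,860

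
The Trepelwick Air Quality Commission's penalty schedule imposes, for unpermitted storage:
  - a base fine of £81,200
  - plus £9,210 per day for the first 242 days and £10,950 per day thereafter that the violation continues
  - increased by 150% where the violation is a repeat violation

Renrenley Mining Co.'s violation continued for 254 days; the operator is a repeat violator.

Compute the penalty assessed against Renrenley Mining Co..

First 242 days: 242 × £9,210 = £2,228,820
Remaining days: (254 − 242) × £10,950 = £131,400
Per-day component: £2,228,820 + £131,400 = £2,360,220
Base plus per-day: £81,200 + £2,360,220 = £2,441,420
Enhancement: 150% of £2,441,420 = £3,662,130
Enhanced fine: £2,441,420 + £3,662,130 = £6,103,550

£6,103,550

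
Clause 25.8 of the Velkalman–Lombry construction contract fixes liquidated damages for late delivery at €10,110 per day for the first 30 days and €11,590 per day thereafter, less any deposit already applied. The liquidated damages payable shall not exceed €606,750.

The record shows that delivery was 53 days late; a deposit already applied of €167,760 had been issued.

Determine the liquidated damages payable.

€402,110

First 30 days: 30 × €10,110 = €303,300
Remaining days: (53 − 30) × €11,590 = €266,570
Accrued per-day damages: €303,300 + €266,570 = €569,870
Less deposit already applied: €569,870 − €167,760 = €402,110
Cap at €606,750: €402,110 is within the cap, no reduction.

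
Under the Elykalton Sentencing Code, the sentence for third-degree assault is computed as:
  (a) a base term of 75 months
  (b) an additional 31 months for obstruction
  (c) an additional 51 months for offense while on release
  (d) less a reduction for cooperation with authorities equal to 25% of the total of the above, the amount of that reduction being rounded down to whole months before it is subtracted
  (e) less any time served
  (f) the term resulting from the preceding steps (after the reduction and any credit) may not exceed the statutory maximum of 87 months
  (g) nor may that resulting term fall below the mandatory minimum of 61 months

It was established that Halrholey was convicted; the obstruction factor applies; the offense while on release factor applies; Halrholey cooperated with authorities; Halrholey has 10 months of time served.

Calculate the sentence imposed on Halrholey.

Obstruction enhancement: +31 months
Offense while on release enhancement: +51 months
Adjusted term: 75 months + 31 months + 51 months = 157 months
Cooperation with authorities reduction: 25% of 157 months = 39 months (rounded down)
After reduction: 157 − 39 = 118 months
Less time served: 118 months − 10 months = 108 months
Cap at 87 months: 108 months exceeds the cap → 87 months
Minimum 61 months: 87 months meets the minimum, no increase.

87 months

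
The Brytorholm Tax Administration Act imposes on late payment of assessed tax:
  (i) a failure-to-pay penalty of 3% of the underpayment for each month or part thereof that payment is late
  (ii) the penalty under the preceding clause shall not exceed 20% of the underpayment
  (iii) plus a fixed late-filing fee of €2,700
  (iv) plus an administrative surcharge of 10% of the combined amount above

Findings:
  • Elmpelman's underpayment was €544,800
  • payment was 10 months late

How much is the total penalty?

€122,826

Accrued rate: 3% × 10 = 30%, capped at 20% → 20%
Failure-to-pay penalty: 20% of €544,800 = €108,960
Penalty before surcharge: €108,960 + €2,700 = €111,660
Administrative surcharge: 10% of €111,660 = €11,166
Total penalty: €111,660 + €11,166 = €122,826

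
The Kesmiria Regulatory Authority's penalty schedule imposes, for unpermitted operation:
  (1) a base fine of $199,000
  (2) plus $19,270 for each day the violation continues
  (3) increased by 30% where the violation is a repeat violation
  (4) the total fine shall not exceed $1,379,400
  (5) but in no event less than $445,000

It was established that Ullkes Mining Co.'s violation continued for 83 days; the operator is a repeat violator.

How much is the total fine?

Per-day component: 83 × $19,270 = $1,599,410
Base plus per-day: $199,000 + $1,599,410 = $1,798,410
Enhancement: 30% of $1,798,410 = $539,523
Enhanced fine: $1,798,410 + $539,523 = $2,337,933
Cap at $1,379,400: $2,337,933 exceeds the cap → $1,379,400
Minimum $445,000: $1,379,400 meets the minimum, no increase.

$1,379,400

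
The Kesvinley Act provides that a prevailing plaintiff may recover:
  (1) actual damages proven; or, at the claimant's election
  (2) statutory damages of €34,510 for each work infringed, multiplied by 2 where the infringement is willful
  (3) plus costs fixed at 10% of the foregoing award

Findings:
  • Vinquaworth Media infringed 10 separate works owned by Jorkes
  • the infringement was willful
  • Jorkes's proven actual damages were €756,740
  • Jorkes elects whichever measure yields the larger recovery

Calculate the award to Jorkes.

€832,414

Statutory damages: 10 × €34,510 = €345,100
Doubled: 2 × €345,100 = €690,200
Greater of actual damages (€756,740) or enhanced statutory damages (€690,200): €756,740
Costs: 10% of €756,740 = €75,674
Award plus costs: €756,740 + €75,674 = €832,414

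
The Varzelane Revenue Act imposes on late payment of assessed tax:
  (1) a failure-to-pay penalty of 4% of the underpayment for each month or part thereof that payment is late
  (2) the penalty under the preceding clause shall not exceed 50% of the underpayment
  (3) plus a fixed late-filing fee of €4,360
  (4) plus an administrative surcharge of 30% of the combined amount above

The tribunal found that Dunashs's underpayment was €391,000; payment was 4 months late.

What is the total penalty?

€86,996

Accrued rate: 4% × 4 = 16%, capped at 50% → 16%
Failure-to-pay penalty: 16% of €391,000 = €62,560
Penalty before surcharge: €62,560 + €4,360 = €66,920
Administrative surcharge: 30% of €66,920 = €20,076
Total penalty: €66,920 + €20,076 = €86,996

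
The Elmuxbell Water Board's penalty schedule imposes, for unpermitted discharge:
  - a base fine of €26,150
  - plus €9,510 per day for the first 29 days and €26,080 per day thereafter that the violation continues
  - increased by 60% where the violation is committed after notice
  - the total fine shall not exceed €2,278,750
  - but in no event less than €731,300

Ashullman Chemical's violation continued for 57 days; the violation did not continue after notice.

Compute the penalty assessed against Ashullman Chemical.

First 29 days: 29 × €9,510 = €275,790
Remaining days: (57 − 29) × €26,080 = €730,240
Per-day component: €275,790 + €730,240 = €1,006,030
Base plus per-day: €26,150 + €1,006,030 = €1,032,180
The violation did not continue after notice: no 60% increase.
Cap at €2,278,750: €1,032,180 is within the cap, no reduction.
Minimum €731,300: €1,032,180 meets the minimum, no increase.

€1,032,180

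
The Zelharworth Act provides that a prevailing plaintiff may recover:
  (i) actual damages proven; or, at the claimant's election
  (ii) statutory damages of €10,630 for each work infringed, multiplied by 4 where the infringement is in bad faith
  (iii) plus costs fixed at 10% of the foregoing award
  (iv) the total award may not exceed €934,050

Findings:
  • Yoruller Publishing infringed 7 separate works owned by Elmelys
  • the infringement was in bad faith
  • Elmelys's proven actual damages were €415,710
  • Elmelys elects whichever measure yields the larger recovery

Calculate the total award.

€457,281

Statutory damages: 7 × €10,630 = €74,410
Multiplied by 4: 4 × €74,410 = €297,640
Greater of actual damages (€415,710) or enhanced statutory damages (€297,640): €415,710
Costs: 10% of €415,710 = €41,571
Award plus costs: €415,710 + €41,571 = €457,281
Cap at €934,050: €457,281 is within the cap, no reduction.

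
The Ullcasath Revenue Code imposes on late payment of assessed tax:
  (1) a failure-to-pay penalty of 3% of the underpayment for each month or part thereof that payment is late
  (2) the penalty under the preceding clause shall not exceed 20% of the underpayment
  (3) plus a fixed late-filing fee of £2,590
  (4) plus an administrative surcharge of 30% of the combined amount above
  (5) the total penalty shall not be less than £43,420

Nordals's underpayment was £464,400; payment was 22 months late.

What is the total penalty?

Accrued rate: 3% × 22 = 66%, capped at 20% → 20%
Failure-to-pay penalty: 20% of £464,400 = £92,880
Penalty before surcharge: £92,880 + £2,590 = £95,470
Administrative surcharge: 30% of £95,470 = £28,641
Total penalty: £95,470 + £28,641 = £124,111
Minimum £43,420: £124,111 meets the minimum, no increase.

Penalty: £124,111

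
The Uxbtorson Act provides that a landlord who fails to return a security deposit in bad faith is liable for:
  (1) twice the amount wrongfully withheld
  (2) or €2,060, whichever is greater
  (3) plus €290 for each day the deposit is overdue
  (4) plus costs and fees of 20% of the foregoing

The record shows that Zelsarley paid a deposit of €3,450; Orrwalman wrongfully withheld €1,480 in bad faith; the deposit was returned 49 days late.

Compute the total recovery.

€20,604

Doubled: 2 × €1,480 = €2,960
Minimum €2,060: €2,960 meets the minimum, no increase.
Late-return penalty: 49 × €290 = €14,210
Damages plus late penalty: €2,960 + €14,210 = €17,170
Costs and fees: 20% of €17,170 = €3,434
Total recovery: €17,170 + €3,434 = €20,604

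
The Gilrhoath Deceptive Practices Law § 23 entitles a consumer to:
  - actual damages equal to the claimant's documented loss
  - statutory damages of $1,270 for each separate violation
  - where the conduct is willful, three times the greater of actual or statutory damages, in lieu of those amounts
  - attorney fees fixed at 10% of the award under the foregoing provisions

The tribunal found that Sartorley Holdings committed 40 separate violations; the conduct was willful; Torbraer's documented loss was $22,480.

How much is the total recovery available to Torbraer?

Statutory damages: 40 × $1,270 = $50,800
Greater of actual damages ($22,480) or statutory damages ($50,800): $50,800
Trebled: 3 × $50,800 = $152,400
Attorney fees: 10% of $152,400 = $15,240
Total recovery: $152,400 + $15,240 = $167,640

$167,640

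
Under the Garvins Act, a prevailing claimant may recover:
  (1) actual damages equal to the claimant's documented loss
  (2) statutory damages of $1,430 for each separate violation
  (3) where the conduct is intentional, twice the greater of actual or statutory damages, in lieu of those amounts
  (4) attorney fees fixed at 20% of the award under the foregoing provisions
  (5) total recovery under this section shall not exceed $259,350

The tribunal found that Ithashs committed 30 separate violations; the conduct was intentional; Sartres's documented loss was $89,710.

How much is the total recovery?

$215,304

Statutory damages: 30 × $1,430 = $42,900
Greater of actual damages ($89,710) or statutory damages ($42,900): $89,710
Doubled: 2 × $89,710 = $179,420
Attorney fees: 20% of $179,420 = $35,884
Total before cap: $179,420 + $35,884 = $215,304
Cap at $259,350: $215,304 is within the cap, no reduction.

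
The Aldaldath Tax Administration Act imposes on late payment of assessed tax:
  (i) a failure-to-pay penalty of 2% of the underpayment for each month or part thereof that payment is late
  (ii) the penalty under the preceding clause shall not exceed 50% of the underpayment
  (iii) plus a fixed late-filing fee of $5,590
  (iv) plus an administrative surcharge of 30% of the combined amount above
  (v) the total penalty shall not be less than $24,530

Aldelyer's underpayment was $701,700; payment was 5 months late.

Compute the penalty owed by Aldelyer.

$98,488

Accrued rate: 2% × 5 = 10%, capped at 50% → 10%
Failure-to-pay penalty: 10% of $701,700 = $70,170
Penalty before surcharge: $70,170 + $5,590 = $75,760
Administrative surcharge: 30% of $75,760 = $22,728
Total penalty: $75,760 + $22,728 = $98,488
Minimum $24,530: $98,488 meets the minimum, no increase.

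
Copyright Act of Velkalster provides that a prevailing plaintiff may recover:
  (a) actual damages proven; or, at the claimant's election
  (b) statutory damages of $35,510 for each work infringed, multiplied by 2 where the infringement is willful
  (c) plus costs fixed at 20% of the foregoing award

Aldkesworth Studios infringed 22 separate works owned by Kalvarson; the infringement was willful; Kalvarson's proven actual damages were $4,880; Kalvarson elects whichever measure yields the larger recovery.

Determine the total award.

Award: $1,874,928

Statutory damages: 22 × $35,510 = $781,220
Doubled: 2 × $781,220 = $1,562,440
Greater of actual damages ($4,880) or enhanced statutory damages ($1,562,440): $1,562,440
Costs: 20% of $1,562,440 = $312,488
Award plus costs: $1,562,440 + $312,488 = $1,874,928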